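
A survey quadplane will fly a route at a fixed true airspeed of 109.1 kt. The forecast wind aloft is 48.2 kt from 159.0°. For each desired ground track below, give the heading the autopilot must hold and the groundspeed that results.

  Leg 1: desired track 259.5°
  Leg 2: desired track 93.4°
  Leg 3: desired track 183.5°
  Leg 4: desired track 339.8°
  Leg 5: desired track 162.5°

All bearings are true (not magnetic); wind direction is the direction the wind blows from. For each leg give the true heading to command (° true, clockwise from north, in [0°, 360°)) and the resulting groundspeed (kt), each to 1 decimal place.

Leg 1: heading=233.8°, groundspeed=107.1 kt
Leg 2: heading=117.1°, groundspeed=80.0 kt
Leg 3: heading=172.9°, groundspeed=63.4 kt
Leg 4: heading=340.2°, groundspeed=157.3 kt
Leg 5: heading=161.0°, groundspeed=61.0 kt

Leg 1: desired track 259.5°; wind correction -25.7° → command heading 233.8°, groundspeed 107.1 kt
Leg 2: desired track 93.4°; wind correction +23.7° → command heading 117.1°, groundspeed 80.0 kt
Leg 3: desired track 183.5°; wind correction -10.6° → command heading 172.9°, groundspeed 63.4 kt
Leg 4: desired track 339.8°; wind correction +0.4° → command heading 340.2°, groundspeed 157.3 kt
Leg 5: desired track 162.5°; wind correction -1.5° → command heading 161.0°, groundspeed 61.0 kt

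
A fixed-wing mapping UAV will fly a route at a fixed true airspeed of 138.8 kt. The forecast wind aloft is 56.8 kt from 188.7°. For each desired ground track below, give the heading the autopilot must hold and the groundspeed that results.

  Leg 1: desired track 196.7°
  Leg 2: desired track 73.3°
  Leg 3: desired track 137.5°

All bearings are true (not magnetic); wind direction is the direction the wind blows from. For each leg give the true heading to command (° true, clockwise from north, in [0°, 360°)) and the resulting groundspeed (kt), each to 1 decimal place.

Leg 1: heading=193.4°, groundspeed=82.3 kt
Leg 2: heading=95.0°, groundspeed=153.3 kt
Leg 3: heading=156.1°, groundspeed=96.0 kt

Leg 1: desired track 196.7°; wind correction -3.3° → command heading 193.4°, groundspeed 82.3 kt
Leg 2: desired track 73.3°; wind correction +21.7° → command heading 95.0°, groundspeed 153.3 kt
Leg 3: desired track 137.5°; wind correction +18.6° → command heading 156.1°, groundspeed 96.0 kt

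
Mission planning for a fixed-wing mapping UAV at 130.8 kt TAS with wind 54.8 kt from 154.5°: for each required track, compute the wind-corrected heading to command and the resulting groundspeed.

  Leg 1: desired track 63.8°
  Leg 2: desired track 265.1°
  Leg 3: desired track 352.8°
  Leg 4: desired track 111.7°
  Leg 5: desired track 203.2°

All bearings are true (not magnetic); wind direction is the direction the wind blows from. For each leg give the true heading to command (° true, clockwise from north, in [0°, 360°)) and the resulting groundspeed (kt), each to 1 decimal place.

Leg 1: desired track 63.8°; wind correction +24.8° → command heading 88.6°, groundspeed 119.4 kt
Leg 2: desired track 265.1°; wind correction -23.1° → command heading 242.0°, groundspeed 139.6 kt
Leg 3: desired track 352.8°; wind correction +7.6° → command heading 0.4°, groundspeed 181.7 kt
Leg 4: desired track 111.7°; wind correction +16.5° → command heading 128.2°, groundspeed 85.2 kt
Leg 5: desired track 203.2°; wind correction -18.3° → command heading 184.9°, groundspeed 88.0 kt

Leg 1: heading=88.6°, groundspeed=119.4 kt
Leg 2: heading=242.0°, groundspeed=139.6 kt
Leg 3: heading=0.4°, groundspeed=181.7 kt
Leg 4: heading=128.2°, groundspeed=85.2 kt
Leg 5: heading=184.9°, groundspeed=88.0 kt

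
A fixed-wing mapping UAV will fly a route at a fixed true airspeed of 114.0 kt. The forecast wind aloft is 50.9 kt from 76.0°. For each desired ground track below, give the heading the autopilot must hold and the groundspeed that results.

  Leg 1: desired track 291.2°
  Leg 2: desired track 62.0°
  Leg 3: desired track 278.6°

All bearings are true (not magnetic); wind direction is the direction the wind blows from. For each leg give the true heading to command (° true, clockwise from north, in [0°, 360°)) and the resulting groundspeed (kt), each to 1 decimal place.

Leg 1: desired track 291.2°; wind correction +14.9° → command heading 306.1°, groundspeed 151.8 kt
Leg 2: desired track 62.0°; wind correction +6.2° → command heading 68.2°, groundspeed 63.9 kt
Leg 3: desired track 278.6°; wind correction +9.9° → command heading 288.5°, groundspeed 159.3 kt

Leg 1: heading=306.1°, groundspeed=151.8 kt
Leg 2: heading=68.2°, groundspeed=63.9 kt
Leg 3: heading=288.5°, groundspeed=159.3 kt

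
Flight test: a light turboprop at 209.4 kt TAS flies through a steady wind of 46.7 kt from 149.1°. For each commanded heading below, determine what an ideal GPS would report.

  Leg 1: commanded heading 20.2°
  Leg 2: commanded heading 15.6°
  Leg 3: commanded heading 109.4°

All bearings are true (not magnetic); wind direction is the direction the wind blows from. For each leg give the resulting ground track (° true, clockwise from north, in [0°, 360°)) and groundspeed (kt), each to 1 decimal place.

Leg 1: heading 20.2°; drift -8.7° → track 11.5°, groundspeed 241.5 kt
Leg 2: heading 15.6°; drift -8.0° → track 7.6°, groundspeed 243.9 kt
Leg 3: heading 109.4°; drift -9.8° → track 99.6°, groundspeed 176.0 kt

Leg 1: track=11.5°, groundspeed=241.5 kt
Leg 2: track=7.6°, groundspeed=243.9 kt
Leg 3: track=99.6°, groundspeed=176.0 kt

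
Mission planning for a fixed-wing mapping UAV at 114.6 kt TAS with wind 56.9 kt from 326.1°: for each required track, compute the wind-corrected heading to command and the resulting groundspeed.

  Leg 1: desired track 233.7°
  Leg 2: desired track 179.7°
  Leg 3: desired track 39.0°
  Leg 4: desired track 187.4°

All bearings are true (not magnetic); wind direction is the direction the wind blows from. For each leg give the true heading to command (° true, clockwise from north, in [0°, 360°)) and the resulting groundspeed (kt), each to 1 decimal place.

Leg 1: heading=263.4°, groundspeed=101.9 kt
Leg 2: heading=195.6°, groundspeed=157.6 kt
Leg 3: heading=10.7°, groundspeed=84.1 kt
Leg 4: heading=206.5°, groundspeed=151.0 kt

Leg 1: desired track 233.7°; wind correction +29.7° → command heading 263.4°, groundspeed 101.9 kt
Leg 2: desired track 179.7°; wind correction +15.9° → command heading 195.6°, groundspeed 157.6 kt
Leg 3: desired track 39.0°; wind correction -28.3° → command heading 10.7°, groundspeed 84.1 kt
Leg 4: desired track 187.4°; wind correction +19.1° → command heading 206.5°, groundspeed 151.0 kt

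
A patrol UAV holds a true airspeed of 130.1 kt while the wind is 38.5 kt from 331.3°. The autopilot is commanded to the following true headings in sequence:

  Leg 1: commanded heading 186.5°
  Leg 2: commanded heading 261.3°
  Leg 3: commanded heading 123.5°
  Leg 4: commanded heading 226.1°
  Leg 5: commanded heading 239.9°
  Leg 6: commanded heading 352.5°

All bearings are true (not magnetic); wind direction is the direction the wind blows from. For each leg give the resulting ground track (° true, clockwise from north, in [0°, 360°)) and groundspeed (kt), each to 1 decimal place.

Leg 1: heading 186.5°; drift -7.8° → track 178.7°, groundspeed 163.1 kt
Leg 2: heading 261.3°; drift -17.2° → track 244.1°, groundspeed 122.4 kt
Leg 3: heading 123.5°; drift +6.2° → track 129.7°, groundspeed 165.1 kt
Leg 4: heading 226.1°; drift -14.8° → track 211.3°, groundspeed 145.0 kt
Leg 5: heading 239.9°; drift -16.4° → track 223.5°, groundspeed 136.6 kt
Leg 6: heading 352.5°; drift +8.4° → track 0.9°, groundspeed 95.2 kt

Leg 1: track=178.7°, groundspeed=163.1 kt
Leg 2: track=244.1°, groundspeed=122.4 kt
Leg 3: track=129.7°, groundspeed=165.1 kt
Leg 4: track=211.3°, groundspeed=145.0 kt
Leg 5: track=223.5°, groundspeed=136.6 kt
Leg 6: track=0.9°, groundspeed=95.2 kt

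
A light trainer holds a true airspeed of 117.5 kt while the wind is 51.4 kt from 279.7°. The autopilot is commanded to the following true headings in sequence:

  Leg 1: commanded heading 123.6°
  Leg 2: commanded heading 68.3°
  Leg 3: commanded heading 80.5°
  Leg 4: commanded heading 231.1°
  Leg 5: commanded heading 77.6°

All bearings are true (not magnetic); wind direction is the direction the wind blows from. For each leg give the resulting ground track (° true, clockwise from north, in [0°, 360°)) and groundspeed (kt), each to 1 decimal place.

Leg 1: track=116.4°, groundspeed=165.8 kt
Leg 2: track=77.7°, groundspeed=163.6 kt
Leg 3: track=86.3°, groundspeed=166.9 kt
Leg 4: track=206.3°, groundspeed=92.0 kt
Leg 5: track=84.3°, groundspeed=166.3 kt

Leg 1: heading 123.6°; drift -7.2° → track 116.4°, groundspeed 165.8 kt
Leg 2: heading 68.3°; drift +9.4° → track 77.7°, groundspeed 163.6 kt
Leg 3: heading 80.5°; drift +5.8° → track 86.3°, groundspeed 166.9 kt
Leg 4: heading 231.1°; drift -24.8° → track 206.3°, groundspeed 92.0 kt
Leg 5: heading 77.6°; drift +6.7° → track 84.3°, groundspeed 166.3 kt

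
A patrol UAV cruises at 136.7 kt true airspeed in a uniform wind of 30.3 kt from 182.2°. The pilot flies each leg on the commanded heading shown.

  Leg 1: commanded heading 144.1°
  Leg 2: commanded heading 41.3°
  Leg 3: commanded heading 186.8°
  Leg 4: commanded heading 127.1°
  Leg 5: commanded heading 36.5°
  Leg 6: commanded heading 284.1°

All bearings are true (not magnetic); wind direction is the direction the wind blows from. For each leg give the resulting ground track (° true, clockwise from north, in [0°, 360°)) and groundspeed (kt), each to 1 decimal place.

Leg 1: heading 144.1°; drift -9.4° → track 134.7°, groundspeed 114.4 kt
Leg 2: heading 41.3°; drift -6.8° → track 34.5°, groundspeed 161.3 kt
Leg 3: heading 186.8°; drift +1.3° → track 188.1°, groundspeed 106.5 kt
Leg 4: heading 127.1°; drift -11.8° → track 115.3°, groundspeed 121.9 kt
Leg 5: heading 36.5°; drift -6.0° → track 30.5°, groundspeed 162.6 kt
Leg 6: heading 284.1°; drift +11.7° → track 295.8°, groundspeed 146.0 kt

Leg 1: track=134.7°, groundspeed=114.4 kt
Leg 2: track=34.5°, groundspeed=161.3 kt
Leg 3: track=188.1°, groundspeed=106.5 kt
Leg 4: track=115.3°, groundspeed=121.9 kt
Leg 5: track=30.5°, groundspeed=162.6 kt
Leg 6: track=295.8°, groundspeed=146.0 kt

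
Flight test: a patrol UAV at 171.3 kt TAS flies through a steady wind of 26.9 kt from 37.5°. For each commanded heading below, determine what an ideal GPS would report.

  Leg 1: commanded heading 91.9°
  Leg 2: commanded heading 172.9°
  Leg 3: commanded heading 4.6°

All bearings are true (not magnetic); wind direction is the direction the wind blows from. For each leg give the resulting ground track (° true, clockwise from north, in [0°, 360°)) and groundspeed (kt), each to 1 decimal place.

Leg 1: heading 91.9°; drift +8.0° → track 99.9°, groundspeed 157.2 kt
Leg 2: heading 172.9°; drift +5.7° → track 178.6°, groundspeed 191.4 kt
Leg 3: heading 4.6°; drift -5.6° → track 359.0°, groundspeed 149.4 kt

Leg 1: track=99.9°, groundspeed=157.2 kt
Leg 2: track=178.6°, groundspeed=191.4 kt
Leg 3: track=359.0°, groundspeed=149.4 kt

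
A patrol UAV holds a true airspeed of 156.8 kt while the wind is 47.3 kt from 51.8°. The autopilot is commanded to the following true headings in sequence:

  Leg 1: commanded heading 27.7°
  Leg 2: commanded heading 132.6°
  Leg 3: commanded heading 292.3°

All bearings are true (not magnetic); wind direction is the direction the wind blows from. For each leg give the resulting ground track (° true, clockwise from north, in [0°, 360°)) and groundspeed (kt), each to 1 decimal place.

Leg 1: track=18.1°, groundspeed=115.3 kt
Leg 2: track=150.0°, groundspeed=156.4 kt
Leg 3: track=279.4°, groundspeed=184.7 kt

Leg 1: heading 27.7°; drift -9.6° → track 18.1°, groundspeed 115.3 kt
Leg 2: heading 132.6°; drift +17.4° → track 150.0°, groundspeed 156.4 kt
Leg 3: heading 292.3°; drift -12.9° → track 279.4°, groundspeed 184.7 kt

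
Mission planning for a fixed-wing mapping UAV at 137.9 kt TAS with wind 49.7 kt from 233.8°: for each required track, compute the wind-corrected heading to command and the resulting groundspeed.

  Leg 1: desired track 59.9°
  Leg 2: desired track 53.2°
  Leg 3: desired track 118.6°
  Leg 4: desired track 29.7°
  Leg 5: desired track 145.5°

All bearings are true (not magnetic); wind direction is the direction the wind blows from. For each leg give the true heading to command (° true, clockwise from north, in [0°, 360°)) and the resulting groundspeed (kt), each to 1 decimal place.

Leg 1: desired track 59.9°; wind correction +2.2° → command heading 62.1°, groundspeed 187.2 kt
Leg 2: desired track 53.2°; wind correction -0.2° → command heading 53.0°, groundspeed 187.6 kt
Leg 3: desired track 118.6°; wind correction +19.0° → command heading 137.6°, groundspeed 151.5 kt
Leg 4: desired track 29.7°; wind correction -8.5° → command heading 21.2°, groundspeed 181.8 kt
Leg 5: desired track 145.5°; wind correction +21.1° → command heading 166.6°, groundspeed 127.2 kt

Leg 1: heading=62.1°, groundspeed=187.2 kt
Leg 2: heading=53.0°, groundspeed=187.6 kt
Leg 3: heading=137.6°, groundspeed=151.5 kt
Leg 4: heading=21.2°, groundspeed=181.8 kt
Leg 5: heading=166.6°, groundspeed=127.2 kt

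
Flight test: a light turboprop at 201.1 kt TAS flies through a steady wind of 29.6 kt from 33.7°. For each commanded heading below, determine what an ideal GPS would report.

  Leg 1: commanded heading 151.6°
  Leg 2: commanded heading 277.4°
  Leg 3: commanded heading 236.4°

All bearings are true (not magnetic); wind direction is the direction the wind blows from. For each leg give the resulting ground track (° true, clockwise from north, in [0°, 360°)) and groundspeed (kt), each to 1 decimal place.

Leg 1: track=158.5°, groundspeed=216.5 kt
Leg 2: track=270.3°, groundspeed=215.9 kt
Leg 3: track=233.5°, groundspeed=228.7 kt

Leg 1: heading 151.6°; drift +6.9° → track 158.5°, groundspeed 216.5 kt
Leg 2: heading 277.4°; drift -7.1° → track 270.3°, groundspeed 215.9 kt
Leg 3: heading 236.4°; drift -2.9° → track 233.5°, groundspeed 228.7 kt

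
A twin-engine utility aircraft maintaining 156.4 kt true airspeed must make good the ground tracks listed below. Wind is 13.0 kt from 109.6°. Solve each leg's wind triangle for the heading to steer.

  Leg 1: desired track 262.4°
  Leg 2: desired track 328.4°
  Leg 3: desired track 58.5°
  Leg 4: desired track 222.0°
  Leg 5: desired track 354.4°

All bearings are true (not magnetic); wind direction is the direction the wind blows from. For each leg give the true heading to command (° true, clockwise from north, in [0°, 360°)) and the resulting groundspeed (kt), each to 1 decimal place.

Leg 1: desired track 262.4°; wind correction -2.2° → command heading 260.2°, groundspeed 167.8 kt
Leg 2: desired track 328.4°; wind correction +3.0° → command heading 331.4°, groundspeed 166.3 kt
Leg 3: desired track 58.5°; wind correction +3.7° → command heading 62.2°, groundspeed 147.9 kt
Leg 4: desired track 222.0°; wind correction -4.4° → command heading 217.6°, groundspeed 160.9 kt
Leg 5: desired track 354.4°; wind correction +4.3° → command heading 358.7°, groundspeed 161.5 kt

Leg 1: heading=260.2°, groundspeed=167.8 kt
Leg 2: heading=331.4°, groundspeed=166.3 kt
Leg 3: heading=62.2°, groundspeed=147.9 kt
Leg 4: heading=217.6°, groundspeed=160.9 kt
Leg 5: heading=358.7°, groundspeed=161.5 kt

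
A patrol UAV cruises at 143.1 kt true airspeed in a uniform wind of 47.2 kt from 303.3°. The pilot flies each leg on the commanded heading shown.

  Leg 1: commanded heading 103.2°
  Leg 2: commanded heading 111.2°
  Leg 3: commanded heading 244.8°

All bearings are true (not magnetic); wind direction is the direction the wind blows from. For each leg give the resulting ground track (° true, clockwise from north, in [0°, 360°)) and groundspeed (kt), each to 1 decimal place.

Leg 1: heading 103.2°; drift +4.9° → track 108.1°, groundspeed 188.1 kt
Leg 2: heading 111.2°; drift +3.0° → track 114.2°, groundspeed 189.5 kt
Leg 3: heading 244.8°; drift -18.8° → track 226.0°, groundspeed 125.1 kt

Leg 1: track=108.1°, groundspeed=188.1 kt
Leg 2: track=114.2°, groundspeed=189.5 kt
Leg 3: track=226.0°, groundspeed=125.1 kt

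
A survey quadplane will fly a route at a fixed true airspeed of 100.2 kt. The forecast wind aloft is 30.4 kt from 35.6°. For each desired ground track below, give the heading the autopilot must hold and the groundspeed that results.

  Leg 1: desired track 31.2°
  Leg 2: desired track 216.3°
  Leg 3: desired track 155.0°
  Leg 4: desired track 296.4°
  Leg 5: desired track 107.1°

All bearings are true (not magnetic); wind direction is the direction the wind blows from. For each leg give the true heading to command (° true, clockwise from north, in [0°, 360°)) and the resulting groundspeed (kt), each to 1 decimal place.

Leg 1: heading=32.5°, groundspeed=69.9 kt
Leg 2: heading=216.5°, groundspeed=130.6 kt
Leg 3: heading=139.7°, groundspeed=111.6 kt
Leg 4: heading=313.8°, groundspeed=100.5 kt
Leg 5: heading=90.4°, groundspeed=86.3 kt

Leg 1: desired track 31.2°; wind correction +1.3° → command heading 32.5°, groundspeed 69.9 kt
Leg 2: desired track 216.3°; wind correction +0.2° → command heading 216.5°, groundspeed 130.6 kt
Leg 3: desired track 155.0°; wind correction -15.3° → command heading 139.7°, groundspeed 111.6 kt
Leg 4: desired track 296.4°; wind correction +17.4° → command heading 313.8°, groundspeed 100.5 kt
Leg 5: desired track 107.1°; wind correction -16.7° → command heading 90.4°, groundspeed 86.3 kt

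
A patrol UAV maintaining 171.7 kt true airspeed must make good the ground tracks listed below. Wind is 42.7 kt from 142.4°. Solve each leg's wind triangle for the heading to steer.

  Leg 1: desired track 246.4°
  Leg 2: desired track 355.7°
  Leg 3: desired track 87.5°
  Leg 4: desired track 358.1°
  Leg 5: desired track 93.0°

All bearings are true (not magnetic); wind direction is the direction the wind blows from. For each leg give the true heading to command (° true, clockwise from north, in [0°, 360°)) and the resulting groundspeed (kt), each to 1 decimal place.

Leg 1: desired track 246.4°; wind correction -14.0° → command heading 232.4°, groundspeed 177.0 kt
Leg 2: desired track 355.7°; wind correction +7.8° → command heading 3.5°, groundspeed 205.8 kt
Leg 3: desired track 87.5°; wind correction +11.7° → command heading 99.2°, groundspeed 143.6 kt
Leg 4: desired track 358.1°; wind correction +8.3° → command heading 6.4°, groundspeed 204.6 kt
Leg 5: desired track 93.0°; wind correction +10.9° → command heading 103.9°, groundspeed 140.8 kt

Leg 1: heading=232.4°, groundspeed=177.0 kt
Leg 2: heading=3.5°, groundspeed=205.8 kt
Leg 3: heading=99.2°, groundspeed=143.6 kt
Leg 4: heading=6.4°, groundspeed=204.6 kt
Leg 5: heading=103.9°, groundspeed=140.8 kt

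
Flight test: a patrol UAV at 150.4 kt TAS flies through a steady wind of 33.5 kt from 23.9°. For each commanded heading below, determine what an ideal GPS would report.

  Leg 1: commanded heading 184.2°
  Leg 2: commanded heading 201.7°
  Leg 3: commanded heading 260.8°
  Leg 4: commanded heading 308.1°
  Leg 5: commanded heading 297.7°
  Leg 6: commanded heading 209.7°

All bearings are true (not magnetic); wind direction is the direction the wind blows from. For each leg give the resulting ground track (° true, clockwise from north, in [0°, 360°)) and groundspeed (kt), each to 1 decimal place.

Leg 1: track=187.8°, groundspeed=182.3 kt
Leg 2: track=202.1°, groundspeed=183.9 kt
Leg 3: track=251.4°, groundspeed=171.0 kt
Leg 4: track=295.2°, groundspeed=145.8 kt
Leg 5: track=285.0°, groundspeed=151.9 kt
Leg 6: track=208.6°, groundspeed=183.8 kt

Leg 1: heading 184.2°; drift +3.6° → track 187.8°, groundspeed 182.3 kt
Leg 2: heading 201.7°; drift +0.4° → track 202.1°, groundspeed 183.9 kt
Leg 3: heading 260.8°; drift -9.4° → track 251.4°, groundspeed 171.0 kt
Leg 4: heading 308.1°; drift -12.9° → track 295.2°, groundspeed 145.8 kt
Leg 5: heading 297.7°; drift -12.7° → track 285.0°, groundspeed 151.9 kt
Leg 6: heading 209.7°; drift -1.1° → track 208.6°, groundspeed 183.8 kt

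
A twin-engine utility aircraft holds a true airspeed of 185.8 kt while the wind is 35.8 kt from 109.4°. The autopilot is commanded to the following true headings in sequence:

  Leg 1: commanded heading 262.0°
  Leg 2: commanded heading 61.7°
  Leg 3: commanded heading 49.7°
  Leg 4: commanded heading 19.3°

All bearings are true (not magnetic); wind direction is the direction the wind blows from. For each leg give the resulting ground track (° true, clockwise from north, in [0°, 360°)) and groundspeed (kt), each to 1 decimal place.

Leg 1: heading 262.0°; drift +4.3° → track 266.3°, groundspeed 218.2 kt
Leg 2: heading 61.7°; drift -9.3° → track 52.4°, groundspeed 163.9 kt
Leg 3: heading 49.7°; drift -10.4° → track 39.3°, groundspeed 170.6 kt
Leg 4: heading 19.3°; drift -10.9° → track 8.4°, groundspeed 189.3 kt

Leg 1: track=266.3°, groundspeed=218.2 kt
Leg 2: track=52.4°, groundspeed=163.9 kt
Leg 3: track=39.3°, groundspeed=170.6 kt
Leg 4: track=8.4°, groundspeed=189.3 kt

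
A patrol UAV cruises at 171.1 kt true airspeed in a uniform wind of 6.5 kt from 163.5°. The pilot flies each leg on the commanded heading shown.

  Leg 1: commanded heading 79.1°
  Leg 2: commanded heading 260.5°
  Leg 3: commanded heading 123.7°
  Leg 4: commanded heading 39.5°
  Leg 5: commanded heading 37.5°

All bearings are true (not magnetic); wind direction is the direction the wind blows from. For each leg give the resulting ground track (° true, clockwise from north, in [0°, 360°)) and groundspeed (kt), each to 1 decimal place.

Leg 1: track=76.9°, groundspeed=170.6 kt
Leg 2: track=262.6°, groundspeed=172.0 kt
Leg 3: track=122.3°, groundspeed=166.2 kt
Leg 4: track=37.7°, groundspeed=174.8 kt
Leg 5: track=35.8°, groundspeed=175.0 kt

Leg 1: heading 79.1°; drift -2.2° → track 76.9°, groundspeed 170.6 kt
Leg 2: heading 260.5°; drift +2.1° → track 262.6°, groundspeed 172.0 kt
Leg 3: heading 123.7°; drift -1.4° → track 122.3°, groundspeed 166.2 kt
Leg 4: heading 39.5°; drift -1.8° → track 37.7°, groundspeed 174.8 kt
Leg 5: heading 37.5°; drift -1.7° → track 35.8°, groundspeed 175.0 kt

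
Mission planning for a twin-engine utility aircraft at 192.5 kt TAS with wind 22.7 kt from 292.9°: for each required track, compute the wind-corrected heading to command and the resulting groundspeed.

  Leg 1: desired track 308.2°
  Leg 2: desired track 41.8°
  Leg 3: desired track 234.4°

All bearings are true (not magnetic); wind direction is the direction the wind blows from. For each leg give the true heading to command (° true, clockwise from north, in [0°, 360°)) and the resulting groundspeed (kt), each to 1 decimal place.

Leg 1: heading=306.4°, groundspeed=170.5 kt
Leg 2: heading=35.4°, groundspeed=198.7 kt
Leg 3: heading=240.2°, groundspeed=179.7 kt

Leg 1: desired track 308.2°; wind correction -1.8° → command heading 306.4°, groundspeed 170.5 kt
Leg 2: desired track 41.8°; wind correction -6.4° → command heading 35.4°, groundspeed 198.7 kt
Leg 3: desired track 234.4°; wind correction +5.8° → command heading 240.2°, groundspeed 179.7 kt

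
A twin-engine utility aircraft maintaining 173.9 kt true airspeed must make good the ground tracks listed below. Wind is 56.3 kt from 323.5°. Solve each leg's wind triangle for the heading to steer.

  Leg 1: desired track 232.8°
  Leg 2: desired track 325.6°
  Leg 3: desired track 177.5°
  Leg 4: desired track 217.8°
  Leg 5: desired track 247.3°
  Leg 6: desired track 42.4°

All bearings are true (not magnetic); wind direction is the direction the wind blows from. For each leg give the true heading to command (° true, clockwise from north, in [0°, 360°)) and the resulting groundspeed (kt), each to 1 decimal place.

Leg 1: heading=251.7°, groundspeed=165.2 kt
Leg 2: heading=324.9°, groundspeed=117.6 kt
Leg 3: heading=187.9°, groundspeed=217.7 kt
Leg 4: heading=236.0°, groundspeed=180.5 kt
Leg 5: heading=265.6°, groundspeed=151.7 kt
Leg 6: heading=23.9°, groundspeed=154.1 kt

Leg 1: desired track 232.8°; wind correction +18.9° → command heading 251.7°, groundspeed 165.2 kt
Leg 2: desired track 325.6°; wind correction -0.7° → command heading 324.9°, groundspeed 117.6 kt
Leg 3: desired track 177.5°; wind correction +10.4° → command heading 187.9°, groundspeed 217.7 kt
Leg 4: desired track 217.8°; wind correction +18.2° → command heading 236.0°, groundspeed 180.5 kt
Leg 5: desired track 247.3°; wind correction +18.3° → command heading 265.6°, groundspeed 151.7 kt
Leg 6: desired track 42.4°; wind correction -18.5° → command heading 23.9°, groundspeed 154.1 kt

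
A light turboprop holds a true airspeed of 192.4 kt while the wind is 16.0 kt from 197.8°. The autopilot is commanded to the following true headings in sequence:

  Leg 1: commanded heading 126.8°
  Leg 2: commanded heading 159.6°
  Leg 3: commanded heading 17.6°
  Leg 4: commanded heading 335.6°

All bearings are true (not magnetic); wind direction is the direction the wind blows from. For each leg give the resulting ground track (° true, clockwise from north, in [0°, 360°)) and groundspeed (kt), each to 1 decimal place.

Leg 1: track=122.2°, groundspeed=187.8 kt
Leg 2: track=156.5°, groundspeed=180.1 kt
Leg 3: track=17.6°, groundspeed=208.4 kt
Leg 4: track=338.6°, groundspeed=204.5 kt

Leg 1: heading 126.8°; drift -4.6° → track 122.2°, groundspeed 187.8 kt
Leg 2: heading 159.6°; drift -3.1° → track 156.5°, groundspeed 180.1 kt
Leg 3: heading 17.6°; drift +0.0° → track 17.6°, groundspeed 208.4 kt
Leg 4: heading 335.6°; drift +3.0° → track 338.6°, groundspeed 204.5 kt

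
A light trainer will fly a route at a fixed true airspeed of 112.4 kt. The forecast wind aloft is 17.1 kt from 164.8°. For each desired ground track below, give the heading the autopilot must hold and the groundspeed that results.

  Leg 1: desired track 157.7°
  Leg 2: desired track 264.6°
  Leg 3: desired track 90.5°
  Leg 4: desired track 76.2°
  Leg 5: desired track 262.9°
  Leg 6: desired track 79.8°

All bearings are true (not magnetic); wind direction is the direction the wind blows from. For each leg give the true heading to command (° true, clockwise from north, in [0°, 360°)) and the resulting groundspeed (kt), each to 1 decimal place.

Leg 1: heading=158.8°, groundspeed=95.4 kt
Leg 2: heading=256.0°, groundspeed=114.0 kt
Leg 3: heading=98.9°, groundspeed=106.6 kt
Leg 4: heading=84.9°, groundspeed=110.7 kt
Leg 5: heading=254.2°, groundspeed=113.5 kt
Leg 6: heading=88.5°, groundspeed=109.6 kt

Leg 1: desired track 157.7°; wind correction +1.1° → command heading 158.8°, groundspeed 95.4 kt
Leg 2: desired track 264.6°; wind correction -8.6° → command heading 256.0°, groundspeed 114.0 kt
Leg 3: desired track 90.5°; wind correction +8.4° → command heading 98.9°, groundspeed 106.6 kt
Leg 4: desired track 76.2°; wind correction +8.7° → command heading 84.9°, groundspeed 110.7 kt
Leg 5: desired track 262.9°; wind correction -8.7° → command heading 254.2°, groundspeed 113.5 kt
Leg 6: desired track 79.8°; wind correction +8.7° → command heading 88.5°, groundspeed 109.6 kt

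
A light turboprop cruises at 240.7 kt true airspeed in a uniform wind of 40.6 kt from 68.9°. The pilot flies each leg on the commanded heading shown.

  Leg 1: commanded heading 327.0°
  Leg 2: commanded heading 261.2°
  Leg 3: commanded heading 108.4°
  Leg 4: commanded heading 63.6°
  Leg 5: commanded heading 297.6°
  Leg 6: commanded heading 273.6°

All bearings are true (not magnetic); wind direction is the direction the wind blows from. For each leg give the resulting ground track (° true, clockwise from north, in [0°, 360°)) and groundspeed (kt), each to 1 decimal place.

Leg 1: heading 327.0°; drift -9.1° → track 317.9°, groundspeed 252.2 kt
Leg 2: heading 261.2°; drift -1.8° → track 259.4°, groundspeed 280.5 kt
Leg 3: heading 108.4°; drift +7.0° → track 115.4°, groundspeed 211.0 kt
Leg 4: heading 63.6°; drift -1.1° → track 62.5°, groundspeed 200.3 kt
Leg 5: heading 297.6°; drift -6.5° → track 291.1°, groundspeed 269.2 kt
Leg 6: heading 273.6°; drift -3.5° → track 270.1°, groundspeed 278.1 kt

Leg 1: track=317.9°, groundspeed=252.2 kt
Leg 2: track=259.4°, groundspeed=280.5 kt
Leg 3: track=115.4°, groundspeed=211.0 kt
Leg 4: track=62.5°, groundspeed=200.3 kt
Leg 5: track=291.1°, groundspeed=269.2 kt
Leg 6: track=270.1°, groundspeed=278.1 kt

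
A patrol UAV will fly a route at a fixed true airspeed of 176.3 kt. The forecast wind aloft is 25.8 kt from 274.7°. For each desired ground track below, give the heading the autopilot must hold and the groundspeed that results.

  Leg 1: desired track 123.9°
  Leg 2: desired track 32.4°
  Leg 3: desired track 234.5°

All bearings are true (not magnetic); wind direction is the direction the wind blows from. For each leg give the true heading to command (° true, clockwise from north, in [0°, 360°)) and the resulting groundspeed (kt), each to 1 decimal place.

Leg 1: heading=128.0°, groundspeed=198.4 kt
Leg 2: heading=25.0°, groundspeed=186.8 kt
Leg 3: heading=239.9°, groundspeed=155.8 kt

Leg 1: desired track 123.9°; wind correction +4.1° → command heading 128.0°, groundspeed 198.4 kt
Leg 2: desired track 32.4°; wind correction -7.4° → command heading 25.0°, groundspeed 186.8 kt
Leg 3: desired track 234.5°; wind correction +5.4° → command heading 239.9°, groundspeed 155.8 kt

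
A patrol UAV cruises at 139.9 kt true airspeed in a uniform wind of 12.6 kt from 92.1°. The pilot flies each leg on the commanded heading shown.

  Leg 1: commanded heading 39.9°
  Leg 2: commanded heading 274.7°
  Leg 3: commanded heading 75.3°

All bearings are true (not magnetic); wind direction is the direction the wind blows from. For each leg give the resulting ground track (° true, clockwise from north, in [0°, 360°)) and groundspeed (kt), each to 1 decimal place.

Leg 1: heading 39.9°; drift -4.3° → track 35.6°, groundspeed 132.6 kt
Leg 2: heading 274.7°; drift -0.2° → track 274.5°, groundspeed 152.5 kt
Leg 3: heading 75.3°; drift -1.6° → track 73.7°, groundspeed 127.9 kt

Leg 1: track=35.6°, groundspeed=132.6 kt
Leg 2: track=274.5°, groundspeed=152.5 kt
Leg 3: track=73.7°, groundspeed=127.9 kt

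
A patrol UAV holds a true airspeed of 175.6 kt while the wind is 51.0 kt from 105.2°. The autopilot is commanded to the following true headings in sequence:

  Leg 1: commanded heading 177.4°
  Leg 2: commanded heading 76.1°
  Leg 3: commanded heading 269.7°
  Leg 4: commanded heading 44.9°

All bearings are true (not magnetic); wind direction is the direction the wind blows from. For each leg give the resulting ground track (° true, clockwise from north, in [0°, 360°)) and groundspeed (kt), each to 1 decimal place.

Leg 1: heading 177.4°; drift +16.9° → track 194.3°, groundspeed 167.2 kt
Leg 2: heading 76.1°; drift -10.7° → track 65.4°, groundspeed 133.4 kt
Leg 3: heading 269.7°; drift +3.5° → track 273.2°, groundspeed 225.2 kt
Leg 4: heading 44.9°; drift -16.4° → track 28.5°, groundspeed 156.7 kt

Leg 1: track=194.3°, groundspeed=167.2 kt
Leg 2: track=65.4°, groundspeed=133.4 kt
Leg 3: track=273.2°, groundspeed=225.2 kt
Leg 4: track=28.5°, groundspeed=156.7 kt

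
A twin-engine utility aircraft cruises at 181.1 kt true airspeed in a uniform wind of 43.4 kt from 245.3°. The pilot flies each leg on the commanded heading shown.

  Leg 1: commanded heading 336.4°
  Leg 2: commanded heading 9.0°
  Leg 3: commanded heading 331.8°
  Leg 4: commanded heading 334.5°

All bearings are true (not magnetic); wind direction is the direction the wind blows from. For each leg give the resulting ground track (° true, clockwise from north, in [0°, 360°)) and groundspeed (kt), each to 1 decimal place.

Leg 1: track=349.8°, groundspeed=187.0 kt
Leg 2: track=19.0°, groundspeed=208.3 kt
Leg 3: track=345.4°, groundspeed=183.6 kt
Leg 4: track=348.0°, groundspeed=185.6 kt

Leg 1: heading 336.4°; drift +13.4° → track 349.8°, groundspeed 187.0 kt
Leg 2: heading 9.0°; drift +10.0° → track 19.0°, groundspeed 208.3 kt
Leg 3: heading 331.8°; drift +13.6° → track 345.4°, groundspeed 183.6 kt
Leg 4: heading 334.5°; drift +13.5° → track 348.0°, groundspeed 185.6 kt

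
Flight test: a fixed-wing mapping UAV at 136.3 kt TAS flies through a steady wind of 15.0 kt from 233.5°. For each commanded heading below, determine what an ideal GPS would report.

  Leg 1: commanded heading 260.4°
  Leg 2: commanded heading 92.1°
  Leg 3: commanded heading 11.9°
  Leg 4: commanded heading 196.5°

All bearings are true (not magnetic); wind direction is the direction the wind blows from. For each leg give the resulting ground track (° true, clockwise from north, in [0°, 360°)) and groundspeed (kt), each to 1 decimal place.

Leg 1: heading 260.4°; drift +3.2° → track 263.6°, groundspeed 123.1 kt
Leg 2: heading 92.1°; drift -3.6° → track 88.5°, groundspeed 148.3 kt
Leg 3: heading 11.9°; drift +3.9° → track 15.8°, groundspeed 147.9 kt
Leg 4: heading 196.5°; drift -4.2° → track 192.3°, groundspeed 124.6 kt

Leg 1: track=263.6°, groundspeed=123.1 kt
Leg 2: track=88.5°, groundspeed=148.3 kt
Leg 3: track=15.8°, groundspeed=147.9 kt
Leg 4: track=192.3°, groundspeed=124.6 kt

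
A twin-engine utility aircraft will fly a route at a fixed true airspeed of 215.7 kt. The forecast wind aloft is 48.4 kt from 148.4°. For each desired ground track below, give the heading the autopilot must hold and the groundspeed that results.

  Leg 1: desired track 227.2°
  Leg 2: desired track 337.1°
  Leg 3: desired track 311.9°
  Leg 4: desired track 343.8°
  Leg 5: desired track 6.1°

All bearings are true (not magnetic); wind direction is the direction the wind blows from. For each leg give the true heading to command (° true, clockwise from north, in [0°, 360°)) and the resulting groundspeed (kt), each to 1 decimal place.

Leg 1: heading=214.5°, groundspeed=201.0 kt
Leg 2: heading=339.0°, groundspeed=263.4 kt
Leg 3: heading=308.2°, groundspeed=261.7 kt
Leg 4: heading=347.2°, groundspeed=262.0 kt
Leg 5: heading=14.0°, groundspeed=252.0 kt

Leg 1: desired track 227.2°; wind correction -12.7° → command heading 214.5°, groundspeed 201.0 kt
Leg 2: desired track 337.1°; wind correction +1.9° → command heading 339.0°, groundspeed 263.4 kt
Leg 3: desired track 311.9°; wind correction -3.7° → command heading 308.2°, groundspeed 261.7 kt
Leg 4: desired track 343.8°; wind correction +3.4° → command heading 347.2°, groundspeed 262.0 kt
Leg 5: desired track 6.1°; wind correction +7.9° → command heading 14.0°, groundspeed 252.0 kt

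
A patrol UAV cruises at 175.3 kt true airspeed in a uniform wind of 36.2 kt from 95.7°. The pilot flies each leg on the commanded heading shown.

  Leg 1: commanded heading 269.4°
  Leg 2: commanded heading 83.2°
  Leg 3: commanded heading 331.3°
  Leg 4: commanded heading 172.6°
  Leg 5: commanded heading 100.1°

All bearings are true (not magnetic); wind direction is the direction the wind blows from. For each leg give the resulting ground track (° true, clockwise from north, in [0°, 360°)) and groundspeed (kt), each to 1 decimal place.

Leg 1: track=270.5°, groundspeed=211.3 kt
Leg 2: track=80.0°, groundspeed=140.2 kt
Leg 3: track=322.6°, groundspeed=198.0 kt
Leg 4: track=184.5°, groundspeed=170.8 kt
Leg 5: track=101.2°, groundspeed=139.2 kt

Leg 1: heading 269.4°; drift +1.1° → track 270.5°, groundspeed 211.3 kt
Leg 2: heading 83.2°; drift -3.2° → track 80.0°, groundspeed 140.2 kt
Leg 3: heading 331.3°; drift -8.7° → track 322.6°, groundspeed 198.0 kt
Leg 4: heading 172.6°; drift +11.9° → track 184.5°, groundspeed 170.8 kt
Leg 5: heading 100.1°; drift +1.1° → track 101.2°, groundspeed 139.2 kt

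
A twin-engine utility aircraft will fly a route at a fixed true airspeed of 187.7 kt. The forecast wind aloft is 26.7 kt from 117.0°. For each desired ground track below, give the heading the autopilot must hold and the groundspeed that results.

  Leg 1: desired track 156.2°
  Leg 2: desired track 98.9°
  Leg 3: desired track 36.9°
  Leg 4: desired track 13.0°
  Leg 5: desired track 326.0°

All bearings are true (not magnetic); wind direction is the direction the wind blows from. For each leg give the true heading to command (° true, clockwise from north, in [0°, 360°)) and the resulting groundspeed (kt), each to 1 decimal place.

Leg 1: desired track 156.2°; wind correction -5.2° → command heading 151.0°, groundspeed 166.2 kt
Leg 2: desired track 98.9°; wind correction +2.5° → command heading 101.4°, groundspeed 162.1 kt
Leg 3: desired track 36.9°; wind correction +8.1° → command heading 45.0°, groundspeed 181.3 kt
Leg 4: desired track 13.0°; wind correction +7.9° → command heading 20.9°, groundspeed 192.4 kt
Leg 5: desired track 326.0°; wind correction +4.0° → command heading 330.0°, groundspeed 210.6 kt

Leg 1: heading=151.0°, groundspeed=166.2 kt
Leg 2: heading=101.4°, groundspeed=162.1 kt
Leg 3: heading=45.0°, groundspeed=181.3 kt
Leg 4: heading=20.9°, groundspeed=192.4 kt
Leg 5: heading=330.0°, groundspeed=210.6 kt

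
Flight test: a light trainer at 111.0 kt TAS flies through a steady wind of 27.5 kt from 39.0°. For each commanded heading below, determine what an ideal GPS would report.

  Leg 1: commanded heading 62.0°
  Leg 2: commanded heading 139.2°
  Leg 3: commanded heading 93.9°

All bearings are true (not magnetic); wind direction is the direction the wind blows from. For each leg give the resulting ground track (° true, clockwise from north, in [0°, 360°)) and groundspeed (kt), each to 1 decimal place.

Leg 1: heading 62.0°; drift +7.1° → track 69.1°, groundspeed 86.4 kt
Leg 2: heading 139.2°; drift +13.1° → track 152.3°, groundspeed 119.0 kt
Leg 3: heading 93.9°; drift +13.3° → track 107.2°, groundspeed 97.8 kt

Leg 1: track=69.1°, groundspeed=86.4 kt
Leg 2: track=152.3°, groundspeed=119.0 kt
Leg 3: track=107.2°, groundspeed=97.8 kt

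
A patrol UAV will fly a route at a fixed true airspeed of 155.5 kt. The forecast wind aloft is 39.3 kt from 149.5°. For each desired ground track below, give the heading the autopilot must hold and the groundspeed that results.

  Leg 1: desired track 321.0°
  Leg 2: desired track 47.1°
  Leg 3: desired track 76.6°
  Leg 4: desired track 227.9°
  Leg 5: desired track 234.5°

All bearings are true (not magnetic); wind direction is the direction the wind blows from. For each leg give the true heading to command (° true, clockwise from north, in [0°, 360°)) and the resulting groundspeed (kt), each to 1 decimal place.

Leg 1: desired track 321.0°; wind correction -2.1° → command heading 318.9°, groundspeed 194.3 kt
Leg 2: desired track 47.1°; wind correction +14.3° → command heading 61.4°, groundspeed 159.1 kt
Leg 3: desired track 76.6°; wind correction +14.0° → command heading 90.6°, groundspeed 139.3 kt
Leg 4: desired track 227.9°; wind correction -14.3° → command heading 213.6°, groundspeed 142.8 kt
Leg 5: desired track 234.5°; wind correction -14.6° → command heading 219.9°, groundspeed 147.1 kt

Leg 1: heading=318.9°, groundspeed=194.3 kt
Leg 2: heading=61.4°, groundspeed=159.1 kt
Leg 3: heading=90.6°, groundspeed=139.3 kt
Leg 4: heading=213.6°, groundspeed=142.8 kt
Leg 5: heading=219.9°, groundspeed=147.1 kt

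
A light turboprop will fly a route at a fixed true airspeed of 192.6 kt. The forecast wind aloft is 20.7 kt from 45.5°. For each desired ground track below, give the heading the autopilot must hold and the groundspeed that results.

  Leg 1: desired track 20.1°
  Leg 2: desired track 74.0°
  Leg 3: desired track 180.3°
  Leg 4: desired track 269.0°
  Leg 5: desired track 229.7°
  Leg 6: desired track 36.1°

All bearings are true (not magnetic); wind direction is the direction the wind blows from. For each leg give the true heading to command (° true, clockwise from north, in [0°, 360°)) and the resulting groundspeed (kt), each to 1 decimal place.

Leg 1: desired track 20.1°; wind correction +2.6° → command heading 22.7°, groundspeed 173.7 kt
Leg 2: desired track 74.0°; wind correction -2.9° → command heading 71.1°, groundspeed 174.2 kt
Leg 3: desired track 180.3°; wind correction -4.4° → command heading 175.9°, groundspeed 206.6 kt
Leg 4: desired track 269.0°; wind correction +4.2° → command heading 273.2°, groundspeed 207.1 kt
Leg 5: desired track 229.7°; wind correction +0.5° → command heading 230.2°, groundspeed 213.2 kt
Leg 6: desired track 36.1°; wind correction +1.0° → command heading 37.1°, groundspeed 172.1 kt

Leg 1: heading=22.7°, groundspeed=173.7 kt
Leg 2: heading=71.1°, groundspeed=174.2 kt
Leg 3: heading=175.9°, groundspeed=206.6 kt
Leg 4: heading=273.2°, groundspeed=207.1 kt
Leg 5: heading=230.2°, groundspeed=213.2 kt
Leg 6: heading=37.1°, groundspeed=172.1 kt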